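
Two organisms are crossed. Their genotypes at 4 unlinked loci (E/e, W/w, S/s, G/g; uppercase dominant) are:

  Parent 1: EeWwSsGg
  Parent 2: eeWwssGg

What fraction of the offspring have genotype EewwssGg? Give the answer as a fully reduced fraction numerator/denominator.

EeWwSsGg gametes: EWSG×1, EWSg×1, EWsG×1, EWsg×1, EwSG×1, EwSg×1, EwsG×1, Ewsg×1, eWSG×1, eWSg×1, eWsG×1, eWsg×1, ewSG×1, ewSg×1, ewsG×1, ewsg×1
eeWwssGg gametes: eWsG×4, eWsg×4, ewsG×4, ewsg×4
EeWwSsGg×eeWwssGg grid (16·16=256): EeWWSsGG=4 EeWWSsGg=8 EeWWSsgg=4 EeWWssGG=4 EeWWssGg=8 EeWWssgg=4 EeWwSsGG=8 EeWwSsGg=16 EeWwSsgg=8 EeWwssGG=8 EeWwssGg=16 EeWwssgg=8 EewwSsGG=4 EewwSsGg=8 EewwSsgg=4 EewwssGG=4 EewwssGg=8 Eewwssgg=4 eeWWSsGG=4 eeWWSsGg=8 eeWWSsgg=4 eeWWssGG=4 eeWWssGg=8 eeWWssgg=4 eeWwSsGG=8 eeWwSsGg=16 eeWwSsgg=8 eeWwssGG=8 eeWwssGg=16 eeWwssgg=8 eewwSsGG=4 eewwSsGg=8 eewwSsgg=4 eewwssGG=4 eewwssGg=8 eewwssgg=4
EewwssGg hits 8/256; gcd=8; 8÷8/256÷8 = 1/32

P(EewwssGg) = 1/32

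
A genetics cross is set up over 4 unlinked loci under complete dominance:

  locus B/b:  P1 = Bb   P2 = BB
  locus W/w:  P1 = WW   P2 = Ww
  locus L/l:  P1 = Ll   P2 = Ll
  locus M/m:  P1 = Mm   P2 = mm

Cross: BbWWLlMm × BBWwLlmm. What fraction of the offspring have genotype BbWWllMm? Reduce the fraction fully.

P(BbWWllMm) = 1/32

BbWWLlMm gametes: BWLM×2, BWLm×2, BWlM×2, BWlm×2, bWLM×2, bWLm×2, bWlM×2, bWlm×2
BBWwLlmm gametes: BWLm×4, BWlm×4, BwLm×4, Bwlm×4
BbWWLlMm×BBWwLlmm grid (16·16=256): BBWWLLMm=8 BBWWLLmm=8 BBWWLlMm=16 BBWWLlmm=16 BBWWllMm=8 BBWWllmm=8 BBWwLLMm=8 BBWwLLmm=8 BBWwLlMm=16 BBWwLlmm=16 BBWwllMm=8 BBWwllmm=8 BbWWLLMm=8 BbWWLLmm=8 BbWWLlMm=16 BbWWLlmm=16 BbWWllMm=8 BbWWllmm=8 BbWwLLMm=8 BbWwLLmm=8 BbWwLlMm=16 BbWwLlmm=16 BbWwllMm=8 BbWwllmm=8
BbWWllMm hits 8/256; gcd=8; 8÷8/256÷8 = 1/32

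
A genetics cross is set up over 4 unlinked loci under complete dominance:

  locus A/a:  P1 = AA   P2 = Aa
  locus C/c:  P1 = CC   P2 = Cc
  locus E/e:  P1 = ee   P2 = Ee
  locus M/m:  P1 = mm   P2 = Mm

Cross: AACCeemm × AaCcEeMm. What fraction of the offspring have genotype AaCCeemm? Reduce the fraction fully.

P(AaCCeemm) = 1/16

AACCeemm gametes: ACem×16
AaCcEeMm gametes: ACEM×1, ACEm×1, ACeM×1, ACem×1, AcEM×1, AcEm×1, AceM×1, Acem×1, aCEM×1, aCEm×1, aCeM×1, aCem×1, acEM×1, acEm×1, aceM×1, acem×1
AACCeemm×AaCcEeMm grid (16·16=256): AACCEeMm=16 AACCEemm=16 AACCeeMm=16 AACCeemm=16 AACcEeMm=16 AACcEemm=16 AACceeMm=16 AACceemm=16 AaCCEeMm=16 AaCCEemm=16 AaCCeeMm=16 AaCCeemm=16 AaCcEeMm=16 AaCcEemm=16 AaCceeMm=16 AaCceemm=16
AaCCeemm hits 16/256; gcd=16; 16÷16/256÷16 = 1/16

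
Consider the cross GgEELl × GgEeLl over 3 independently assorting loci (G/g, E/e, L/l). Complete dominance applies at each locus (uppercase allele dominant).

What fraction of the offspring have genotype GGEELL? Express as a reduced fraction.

P(GGEELL) = 1/32

GgEELl gametes: GEL×2, GEl×2, gEL×2, gEl×2
GgEeLl gametes: GEL×1, GEl×1, GeL×1, Gel×1, gEL×1, gEl×1, geL×1, gel×1
GgEELl×GgEeLl grid (8·8=64): GGEELL=2 GGEELl=4 GGEEll=2 GGEeLL=2 GGEeLl=4 GGEell=2 GgEELL=4 GgEELl=8 GgEEll=4 GgEeLL=4 GgEeLl=8 GgEell=4 ggEELL=2 ggEELl=4 ggEEll=2 ggEeLL=2 ggEeLl=4 ggEell=2
GGEELL hits 2/64; gcd=2; 2÷2/64÷2 = 1/32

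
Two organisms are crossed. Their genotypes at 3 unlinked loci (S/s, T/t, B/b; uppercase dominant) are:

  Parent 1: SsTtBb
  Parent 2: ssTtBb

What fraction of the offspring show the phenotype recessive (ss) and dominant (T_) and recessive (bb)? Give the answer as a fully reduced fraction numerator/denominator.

P(ss T_ bb) = 3/32

SsTtBb gametes: STB×1, STb×1, StB×1, Stb×1, sTB×1, sTb×1, stB×1, stb×1
ssTtBb gametes: sTB×2, sTb×2, stB×2, stb×2
SsTtBb×ssTtBb grid (8·8=64): SsTTBB=2 SsTTBb=4 SsTTbb=2 SsTtBB=4 SsTtBb=8 SsTtbb=4 SsttBB=2 SsttBb=4 Ssttbb=2 ssTTBB=2 ssTTBb=4 ssTTbb=2 ssTtBB=4 ssTtBb=8 ssTtbb=4 ssttBB=2 ssttBb=4 ssttbb=2
ss T_ bb hits 6/64; gcd=2; 6÷2/64÷2 = 3/32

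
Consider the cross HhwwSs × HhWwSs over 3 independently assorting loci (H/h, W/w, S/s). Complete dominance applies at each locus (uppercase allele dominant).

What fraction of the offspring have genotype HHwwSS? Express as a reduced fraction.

P(HHwwSS) = 1/32

HhwwSs gametes: HwS×2, Hws×2, hwS×2, hws×2
HhWwSs gametes: HWS×1, HWs×1, HwS×1, Hws×1, hWS×1, hWs×1, hwS×1, hws×1
HhwwSs×HhWwSs grid (8·8=64): HHWwSS=2 HHWwSs=4 HHWwss=2 HHwwSS=2 HHwwSs=4 HHwwss=2 HhWwSS=4 HhWwSs=8 HhWwss=4 HhwwSS=4 HhwwSs=8 Hhwwss=4 hhWwSS=2 hhWwSs=4 hhWwss=2 hhwwSS=2 hhwwSs=4 hhwwss=2
HHwwSS hits 2/64; gcd=2; 2÷2/64÷2 = 1/32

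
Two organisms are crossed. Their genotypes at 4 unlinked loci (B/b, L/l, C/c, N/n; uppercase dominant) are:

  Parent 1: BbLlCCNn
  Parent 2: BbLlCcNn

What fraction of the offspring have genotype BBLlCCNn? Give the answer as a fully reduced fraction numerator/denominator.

P(BBLlCCNn) = 1/32

BbLlCCNn gametes: BLCN×2, BLCn×2, BlCN×2, BlCn×2, bLCN×2, bLCn×2, blCN×2, blCn×2
BbLlCcNn gametes: BLCN×1, BLCn×1, BLcN×1, BLcn×1, BlCN×1, BlCn×1, BlcN×1, Blcn×1, bLCN×1, bLCn×1, bLcN×1, bLcn×1, blCN×1, blCn×1, blcN×1, blcn×1
BbLlCCNn×BbLlCcNn grid (16·16=256): BBLLCCNN=2 BBLLCCNn=4 BBLLCCnn=2 BBLLCcNN=2 BBLLCcNn=4 BBLLCcnn=2 BBLlCCNN=4 BBLlCCNn=8 BBLlCCnn=4 BBLlCcNN=4 BBLlCcNn=8 BBLlCcnn=4 BBllCCNN=2 BBllCCNn=4 BBllCCnn=2 BBllCcNN=2 BBllCcNn=4 BBllCcnn=2 BbLLCCNN=4 BbLLCCNn=8 BbLLCCnn=4 BbLLCcNN=4 BbLLCcNn=8 BbLLCcnn=4 BbLlCCNN=8 BbLlCCNn=16 BbLlCCnn=8 BbLlCcNN=8 BbLlCcNn=16 BbLlCcnn=8 BbllCCNN=4 BbllCCNn=8 BbllCCnn=4 BbllCcNN=4 BbllCcNn=8 BbllCcnn=4 bbLLCCNN=2 bbLLCCNn=4 bbLLCCnn=2 bbLLCcNN=2 bbLLCcNn=4 bbLLCcnn=2 bbLlCCNN=4 bbLlCCNn=8 bbLlCCnn=4 bbLlCcNN=4 bbLlCcNn=8 bbLlCcnn=4 bbllCCNN=2 bbllCCNn=4 bbllCCnn=2 bbllCcNN=2 bbllCcNn=4 bbllCcnn=2
BBLlCCNn hits 8/256; gcd=8; 8÷8/256÷8 = 1/32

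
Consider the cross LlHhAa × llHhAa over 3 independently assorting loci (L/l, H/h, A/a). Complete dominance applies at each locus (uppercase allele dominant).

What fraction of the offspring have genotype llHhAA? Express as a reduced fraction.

P(llHhAA) = 1/16

LlHhAa gametes: LHA×1, LHa×1, LhA×1, Lha×1, lHA×1, lHa×1, lhA×1, lha×1
llHhAa gametes: lHA×2, lHa×2, lhA×2, lha×2
LlHhAa×llHhAa grid (8·8=64): LlHHAA=2 LlHHAa=4 LlHHaa=2 LlHhAA=4 LlHhAa=8 LlHhaa=4 LlhhAA=2 LlhhAa=4 Llhhaa=2 llHHAA=2 llHHAa=4 llHHaa=2 llHhAA=4 llHhAa=8 llHhaa=4 llhhAA=2 llhhAa=4 llhhaa=2
llHhAA hits 4/64; gcd=4; 4÷4/64÷4 = 1/16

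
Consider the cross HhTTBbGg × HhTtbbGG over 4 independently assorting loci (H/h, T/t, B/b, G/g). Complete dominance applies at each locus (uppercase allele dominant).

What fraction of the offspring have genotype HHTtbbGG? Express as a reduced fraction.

P(HHTtbbGG) = 1/32

HhTTBbGg gametes: HTBG×2, HTBg×2, HTbG×2, HTbg×2, hTBG×2, hTBg×2, hTbG×2, hTbg×2
HhTtbbGG gametes: HTbG×4, HtbG×4, hTbG×4, htbG×4
HhTTBbGg×HhTtbbGG grid (16·16=256): HHTTBbGG=8 HHTTBbGg=8 HHTTbbGG=8 HHTTbbGg=8 HHTtBbGG=8 HHTtBbGg=8 HHTtbbGG=8 HHTtbbGg=8 HhTTBbGG=16 HhTTBbGg=16 HhTTbbGG=16 HhTTbbGg=16 HhTtBbGG=16 HhTtBbGg=16 HhTtbbGG=16 HhTtbbGg=16 hhTTBbGG=8 hhTTBbGg=8 hhTTbbGG=8 hhTTbbGg=8 hhTtBbGG=8 hhTtBbGg=8 hhTtbbGG=8 hhTtbbGg=8
HHTtbbGG hits 8/256; gcd=8; 8÷8/256÷8 = 1/32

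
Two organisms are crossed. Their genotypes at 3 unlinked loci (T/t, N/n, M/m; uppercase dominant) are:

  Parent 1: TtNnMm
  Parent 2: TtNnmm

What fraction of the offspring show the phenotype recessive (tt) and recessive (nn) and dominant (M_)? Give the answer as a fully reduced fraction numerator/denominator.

TtNnMm gametes: TNM×1, TNm×1, TnM×1, Tnm×1, tNM×1, tNm×1, tnM×1, tnm×1
TtNnmm gametes: TNm×2, Tnm×2, tNm×2, tnm×2
TtNnMm×TtNnmm grid (8·8=64): TTNNMm=2 TTNNmm=2 TTNnMm=4 TTNnmm=4 TTnnMm=2 TTnnmm=2 TtNNMm=4 TtNNmm=4 TtNnMm=8 TtNnmm=8 TtnnMm=4 Ttnnmm=4 ttNNMm=2 ttNNmm=2 ttNnMm=4 ttNnmm=4 ttnnMm=2 ttnnmm=2
tt nn M_ hits 2/64; gcd=2; 2÷2/64÷2 = 1/32

P(tt nn M_) = 1/32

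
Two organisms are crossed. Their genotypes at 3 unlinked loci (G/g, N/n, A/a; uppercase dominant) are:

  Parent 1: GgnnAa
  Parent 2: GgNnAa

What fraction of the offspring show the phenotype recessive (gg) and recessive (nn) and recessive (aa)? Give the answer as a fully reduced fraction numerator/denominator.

GgnnAa gametes: GnA×2, Gna×2, gnA×2, gna×2
GgNnAa gametes: GNA×1, GNa×1, GnA×1, Gna×1, gNA×1, gNa×1, gnA×1, gna×1
GgnnAa×GgNnAa grid (8·8=64): GGNnAA=2 GGNnAa=4 GGNnaa=2 GGnnAA=2 GGnnAa=4 GGnnaa=2 GgNnAA=4 GgNnAa=8 GgNnaa=4 GgnnAA=4 GgnnAa=8 Ggnnaa=4 ggNnAA=2 ggNnAa=4 ggNnaa=2 ggnnAA=2 ggnnAa=4 ggnnaa=2
gg nn aa hits 2/64; gcd=2; 2÷2/64÷2 = 1/32

P(gg nn aa) = 1/32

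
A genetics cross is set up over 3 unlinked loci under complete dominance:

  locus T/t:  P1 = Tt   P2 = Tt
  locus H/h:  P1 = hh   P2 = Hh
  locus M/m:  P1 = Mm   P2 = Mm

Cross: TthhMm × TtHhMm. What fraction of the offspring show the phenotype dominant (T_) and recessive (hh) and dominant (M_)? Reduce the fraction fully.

P(T_ hh M_) = 9/32

TthhMm gametes: ThM×2, Thm×2, thM×2, thm×2
TtHhMm gametes: THM×1, THm×1, ThM×1, Thm×1, tHM×1, tHm×1, thM×1, thm×1
TthhMm×TtHhMm grid (8·8=64): TTHhMM=2 TTHhMm=4 TTHhmm=2 TThhMM=2 TThhMm=4 TThhmm=2 TtHhMM=4 TtHhMm=8 TtHhmm=4 TthhMM=4 TthhMm=8 Tthhmm=4 ttHhMM=2 ttHhMm=4 ttHhmm=2 tthhMM=2 tthhMm=4 tthhmm=2
T_ hh M_ hits 18/64; gcd=2; 18÷2/64÷2 = 9/32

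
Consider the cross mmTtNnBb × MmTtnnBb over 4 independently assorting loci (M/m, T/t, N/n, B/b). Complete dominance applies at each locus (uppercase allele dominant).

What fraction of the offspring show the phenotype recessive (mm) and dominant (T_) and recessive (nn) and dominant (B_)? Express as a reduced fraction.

mmTtNnBb gametes: mTNB×2, mTNb×2, mTnB×2, mTnb×2, mtNB×2, mtNb×2, mtnB×2, mtnb×2
MmTtnnBb gametes: MTnB×2, MTnb×2, MtnB×2, Mtnb×2, mTnB×2, mTnb×2, mtnB×2, mtnb×2
mmTtNnBb×MmTtnnBb grid (16·16=256): MmTTNnBB=4 MmTTNnBb=8 MmTTNnbb=4 MmTTnnBB=4 MmTTnnBb=8 MmTTnnbb=4 MmTtNnBB=8 MmTtNnBb=16 MmTtNnbb=8 MmTtnnBB=8 MmTtnnBb=16 MmTtnnbb=8 MmttNnBB=4 MmttNnBb=8 MmttNnbb=4 MmttnnBB=4 MmttnnBb=8 Mmttnnbb=4 mmTTNnBB=4 mmTTNnBb=8 mmTTNnbb=4 mmTTnnBB=4 mmTTnnBb=8 mmTTnnbb=4 mmTtNnBB=8 mmTtNnBb=16 mmTtNnbb=8 mmTtnnBB=8 mmTtnnBb=16 mmTtnnbb=8 mmttNnBB=4 mmttNnBb=8 mmttNnbb=4 mmttnnBB=4 mmttnnBb=8 mmttnnbb=4
mm T_ nn B_ hits 36/256; gcd=4; 36÷4/256÷4 = 9/64

P(mm T_ nn B_) = 9/64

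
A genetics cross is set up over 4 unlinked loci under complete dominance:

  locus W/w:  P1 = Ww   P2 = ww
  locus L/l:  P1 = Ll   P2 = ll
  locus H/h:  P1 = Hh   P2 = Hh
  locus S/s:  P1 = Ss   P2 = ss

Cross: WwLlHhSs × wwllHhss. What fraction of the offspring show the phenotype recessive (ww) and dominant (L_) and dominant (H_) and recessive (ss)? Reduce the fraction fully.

WwLlHhSs gametes: WLHS×1, WLHs×1, WLhS×1, WLhs×1, WlHS×1, WlHs×1, WlhS×1, Wlhs×1, wLHS×1, wLHs×1, wLhS×1, wLhs×1, wlHS×1, wlHs×1, wlhS×1, wlhs×1
wwllHhss gametes: wlHs×8, wlhs×8
WwLlHhSs×wwllHhss grid (16·16=256): WwLlHHSs=8 WwLlHHss=8 WwLlHhSs=16 WwLlHhss=16 WwLlhhSs=8 WwLlhhss=8 WwllHHSs=8 WwllHHss=8 WwllHhSs=16 WwllHhss=16 WwllhhSs=8 Wwllhhss=8 wwLlHHSs=8 wwLlHHss=8 wwLlHhSs=16 wwLlHhss=16 wwLlhhSs=8 wwLlhhss=8 wwllHHSs=8 wwllHHss=8 wwllHhSs=16 wwllHhss=16 wwllhhSs=8 wwllhhss=8
ww L_ H_ ss hits 24/256; gcd=8; 24÷8/256÷8 = 3/32

P(ww L_ H_ ss) = 3/32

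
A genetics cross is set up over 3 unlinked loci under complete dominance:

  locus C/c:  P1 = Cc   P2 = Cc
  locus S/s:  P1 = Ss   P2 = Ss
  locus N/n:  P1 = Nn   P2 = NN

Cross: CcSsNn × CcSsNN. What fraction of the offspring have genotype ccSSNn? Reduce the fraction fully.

CcSsNn gametes: CSN×1, CSn×1, CsN×1, Csn×1, cSN×1, cSn×1, csN×1, csn×1
CcSsNN gametes: CSN×2, CsN×2, cSN×2, csN×2
CcSsNn×CcSsNN grid (8·8=64): CCSSNN=2 CCSSNn=2 CCSsNN=4 CCSsNn=4 CCssNN=2 CCssNn=2 CcSSNN=4 CcSSNn=4 CcSsNN=8 CcSsNn=8 CcssNN=4 CcssNn=4 ccSSNN=2 ccSSNn=2 ccSsNN=4 ccSsNn=4 ccssNN=2 ccssNn=2
ccSSNn hits 2/64; gcd=2; 2÷2/64÷2 = 1/32

P(ccSSNn) = 1/32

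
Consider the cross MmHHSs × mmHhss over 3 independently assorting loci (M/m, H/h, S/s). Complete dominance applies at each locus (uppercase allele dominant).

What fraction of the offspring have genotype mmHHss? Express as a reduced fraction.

MmHHSs gametes: MHS×2, MHs×2, mHS×2, mHs×2
mmHhss gametes: mHs×4, mhs×4
MmHHSs×mmHhss grid (8·8=64): MmHHSs=8 MmHHss=8 MmHhSs=8 MmHhss=8 mmHHSs=8 mmHHss=8 mmHhSs=8 mmHhss=8
mmHHss hits 8/64; gcd=8; 8÷8/64÷8 = 1/8

P(mmHHss) = 1/8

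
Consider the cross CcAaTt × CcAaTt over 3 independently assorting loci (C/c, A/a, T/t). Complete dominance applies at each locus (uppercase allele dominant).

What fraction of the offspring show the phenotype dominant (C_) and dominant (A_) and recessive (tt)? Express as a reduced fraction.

P(C_ A_ tt) = 9/64

CcAaTt gametes: CAT×1, CAt×1, CaT×1, Cat×1, cAT×1, cAt×1, caT×1, cat×1
CcAaTt gametes: CAT×1, CAt×1, CaT×1, Cat×1, cAT×1, cAt×1, caT×1, cat×1
CcAaTt×CcAaTt grid (8·8=64): CCAATT=1 CCAATt=2 CCAAtt=1 CCAaTT=2 CCAaTt=4 CCAatt=2 CCaaTT=1 CCaaTt=2 CCaatt=1 CcAATT=2 CcAATt=4 CcAAtt=2 CcAaTT=4 CcAaTt=8 CcAatt=4 CcaaTT=2 CcaaTt=4 Ccaatt=2 ccAATT=1 ccAATt=2 ccAAtt=1 ccAaTT=2 ccAaTt=4 ccAatt=2 ccaaTT=1 ccaaTt=2 ccaatt=1
C_ A_ tt hits 9/64; gcd=1; 9÷1/64÷1 = 9/64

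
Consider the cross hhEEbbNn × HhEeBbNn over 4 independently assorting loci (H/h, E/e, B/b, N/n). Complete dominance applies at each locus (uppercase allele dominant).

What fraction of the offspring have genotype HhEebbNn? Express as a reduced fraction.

P(HhEebbNn) = 1/16

hhEEbbNn gametes: hEbN×8, hEbn×8
HhEeBbNn gametes: HEBN×1, HEBn×1, HEbN×1, HEbn×1, HeBN×1, HeBn×1, HebN×1, Hebn×1, hEBN×1, hEBn×1, hEbN×1, hEbn×1, heBN×1, heBn×1, hebN×1, hebn×1
hhEEbbNn×HhEeBbNn grid (16·16=256): HhEEBbNN=8 HhEEBbNn=16 HhEEBbnn=8 HhEEbbNN=8 HhEEbbNn=16 HhEEbbnn=8 HhEeBbNN=8 HhEeBbNn=16 HhEeBbnn=8 HhEebbNN=8 HhEebbNn=16 HhEebbnn=8 hhEEBbNN=8 hhEEBbNn=16 hhEEBbnn=8 hhEEbbNN=8 hhEEbbNn=16 hhEEbbnn=8 hhEeBbNN=8 hhEeBbNn=16 hhEeBbnn=8 hhEebbNN=8 hhEebbNn=16 hhEebbnn=8
HhEebbNn hits 16/256; gcd=16; 16÷16/256÷16 = 1/16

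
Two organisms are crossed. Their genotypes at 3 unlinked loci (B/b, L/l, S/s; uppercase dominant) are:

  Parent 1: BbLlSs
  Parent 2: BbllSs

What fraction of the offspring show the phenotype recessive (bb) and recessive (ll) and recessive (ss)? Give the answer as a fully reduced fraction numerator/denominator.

P(bb ll ss) = 1/32

BbLlSs gametes: BLS×1, BLs×1, BlS×1, Bls×1, bLS×1, bLs×1, blS×1, bls×1
BbllSs gametes: BlS×2, Bls×2, blS×2, bls×2
BbLlSs×BbllSs grid (8·8=64): BBLlSS=2 BBLlSs=4 BBLlss=2 BBllSS=2 BBllSs=4 BBllss=2 BbLlSS=4 BbLlSs=8 BbLlss=4 BbllSS=4 BbllSs=8 Bbllss=4 bbLlSS=2 bbLlSs=4 bbLlss=2 bbllSS=2 bbllSs=4 bbllss=2
bb ll ss hits 2/64; gcd=2; 2÷2/64÷2 = 1/32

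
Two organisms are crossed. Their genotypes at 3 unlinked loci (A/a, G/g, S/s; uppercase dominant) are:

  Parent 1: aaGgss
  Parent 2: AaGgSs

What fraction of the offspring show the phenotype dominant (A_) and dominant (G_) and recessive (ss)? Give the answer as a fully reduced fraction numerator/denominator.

aaGgss gametes: aGs×4, ags×4
AaGgSs gametes: AGS×1, AGs×1, AgS×1, Ags×1, aGS×1, aGs×1, agS×1, ags×1
aaGgss×AaGgSs grid (8·8=64): AaGGSs=4 AaGGss=4 AaGgSs=8 AaGgss=8 AaggSs=4 Aaggss=4 aaGGSs=4 aaGGss=4 aaGgSs=8 aaGgss=8 aaggSs=4 aaggss=4
A_ G_ ss hits 12/64; gcd=4; 12÷4/64÷4 = 3/16

P(A_ G_ ss) = 3/16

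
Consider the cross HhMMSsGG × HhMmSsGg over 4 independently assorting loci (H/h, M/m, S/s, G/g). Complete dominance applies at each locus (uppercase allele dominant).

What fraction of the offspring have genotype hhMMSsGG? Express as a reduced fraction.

P(hhMMSsGG) = 1/32

HhMMSsGG gametes: HMSG×4, HMsG×4, hMSG×4, hMsG×4
HhMmSsGg gametes: HMSG×1, HMSg×1, HMsG×1, HMsg×1, HmSG×1, HmSg×1, HmsG×1, Hmsg×1, hMSG×1, hMSg×1, hMsG×1, hMsg×1, hmSG×1, hmSg×1, hmsG×1, hmsg×1
HhMMSsGG×HhMmSsGg grid (16·16=256): HHMMSSGG=4 HHMMSSGg=4 HHMMSsGG=8 HHMMSsGg=8 HHMMssGG=4 HHMMssGg=4 HHMmSSGG=4 HHMmSSGg=4 HHMmSsGG=8 HHMmSsGg=8 HHMmssGG=4 HHMmssGg=4 HhMMSSGG=8 HhMMSSGg=8 HhMMSsGG=16 HhMMSsGg=16 HhMMssGG=8 HhMMssGg=8 HhMmSSGG=8 HhMmSSGg=8 HhMmSsGG=16 HhMmSsGg=16 HhMmssGG=8 HhMmssGg=8 hhMMSSGG=4 hhMMSSGg=4 hhMMSsGG=8 hhMMSsGg=8 hhMMssGG=4 hhMMssGg=4 hhMmSSGG=4 hhMmSSGg=4 hhMmSsGG=8 hhMmSsGg=8 hhMmssGG=4 hhMmssGg=4
hhMMSsGG hits 8/256; gcd=8; 8÷8/256÷8 = 1/32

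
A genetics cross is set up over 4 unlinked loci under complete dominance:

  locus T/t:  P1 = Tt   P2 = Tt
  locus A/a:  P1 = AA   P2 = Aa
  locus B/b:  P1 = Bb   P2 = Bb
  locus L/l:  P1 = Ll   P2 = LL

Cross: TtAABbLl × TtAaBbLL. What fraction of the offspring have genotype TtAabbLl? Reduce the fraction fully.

TtAABbLl gametes: TABL×2, TABl×2, TAbL×2, TAbl×2, tABL×2, tABl×2, tAbL×2, tAbl×2
TtAaBbLL gametes: TABL×2, TAbL×2, TaBL×2, TabL×2, tABL×2, tAbL×2, taBL×2, tabL×2
TtAABbLl×TtAaBbLL grid (16·16=256): TTAABBLL=4 TTAABBLl=4 TTAABbLL=8 TTAABbLl=8 TTAAbbLL=4 TTAAbbLl=4 TTAaBBLL=4 TTAaBBLl=4 TTAaBbLL=8 TTAaBbLl=8 TTAabbLL=4 TTAabbLl=4 TtAABBLL=8 TtAABBLl=8 TtAABbLL=16 TtAABbLl=16 TtAAbbLL=8 TtAAbbLl=8 TtAaBBLL=8 TtAaBBLl=8 TtAaBbLL=16 TtAaBbLl=16 TtAabbLL=8 TtAabbLl=8 ttAABBLL=4 ttAABBLl=4 ttAABbLL=8 ttAABbLl=8 ttAAbbLL=4 ttAAbbLl=4 ttAaBBLL=4 ttAaBBLl=4 ttAaBbLL=8 ttAaBbLl=8 ttAabbLL=4 ttAabbLl=4
TtAabbLl hits 8/256; gcd=8; 8÷8/256÷8 = 1/32

P(TtAabbLl) = 1/32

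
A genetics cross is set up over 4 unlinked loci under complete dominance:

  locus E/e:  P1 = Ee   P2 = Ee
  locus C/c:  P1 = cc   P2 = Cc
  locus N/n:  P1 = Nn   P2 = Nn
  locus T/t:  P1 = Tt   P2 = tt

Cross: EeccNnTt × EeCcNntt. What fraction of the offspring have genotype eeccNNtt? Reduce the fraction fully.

EeccNnTt gametes: EcNT×2, EcNt×2, EcnT×2, Ecnt×2, ecNT×2, ecNt×2, ecnT×2, ecnt×2
EeCcNntt gametes: ECNt×2, ECnt×2, EcNt×2, Ecnt×2, eCNt×2, eCnt×2, ecNt×2, ecnt×2
EeccNnTt×EeCcNntt grid (16·16=256): EECcNNTt=4 EECcNNtt=4 EECcNnTt=8 EECcNntt=8 EECcnnTt=4 EECcnntt=4 EEccNNTt=4 EEccNNtt=4 EEccNnTt=8 EEccNntt=8 EEccnnTt=4 EEccnntt=4 EeCcNNTt=8 EeCcNNtt=8 EeCcNnTt=16 EeCcNntt=16 EeCcnnTt=8 EeCcnntt=8 EeccNNTt=8 EeccNNtt=8 EeccNnTt=16 EeccNntt=16 EeccnnTt=8 Eeccnntt=8 eeCcNNTt=4 eeCcNNtt=4 eeCcNnTt=8 eeCcNntt=8 eeCcnnTt=4 eeCcnntt=4 eeccNNTt=4 eeccNNtt=4 eeccNnTt=8 eeccNntt=8 eeccnnTt=4 eeccnntt=4
eeccNNtt hits 4/256; gcd=4; 4÷4/256÷4 = 1/64

P(eeccNNtt) = 1/64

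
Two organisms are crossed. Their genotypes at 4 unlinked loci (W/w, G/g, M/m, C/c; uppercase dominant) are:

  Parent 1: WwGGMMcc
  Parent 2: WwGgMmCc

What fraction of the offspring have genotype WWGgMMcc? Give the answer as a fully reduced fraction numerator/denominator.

P(WWGgMMcc) = 1/32

WwGGMMcc gametes: WGMc×8, wGMc×8
WwGgMmCc gametes: WGMC×1, WGMc×1, WGmC×1, WGmc×1, WgMC×1, WgMc×1, WgmC×1, Wgmc×1, wGMC×1, wGMc×1, wGmC×1, wGmc×1, wgMC×1, wgMc×1, wgmC×1, wgmc×1
WwGGMMcc×WwGgMmCc grid (16·16=256): WWGGMMCc=8 WWGGMMcc=8 WWGGMmCc=8 WWGGMmcc=8 WWGgMMCc=8 WWGgMMcc=8 WWGgMmCc=8 WWGgMmcc=8 WwGGMMCc=16 WwGGMMcc=16 WwGGMmCc=16 WwGGMmcc=16 WwGgMMCc=16 WwGgMMcc=16 WwGgMmCc=16 WwGgMmcc=16 wwGGMMCc=8 wwGGMMcc=8 wwGGMmCc=8 wwGGMmcc=8 wwGgMMCc=8 wwGgMMcc=8 wwGgMmCc=8 wwGgMmcc=8
WWGgMMcc hits 8/256; gcd=8; 8÷8/256÷8 = 1/32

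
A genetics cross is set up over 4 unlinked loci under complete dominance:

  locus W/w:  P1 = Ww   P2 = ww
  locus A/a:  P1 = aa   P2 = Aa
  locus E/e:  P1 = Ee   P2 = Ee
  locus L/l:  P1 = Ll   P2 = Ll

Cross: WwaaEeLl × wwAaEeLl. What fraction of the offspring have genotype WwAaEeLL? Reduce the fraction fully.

P(WwAaEeLL) = 1/32

WwaaEeLl gametes: WaEL×2, WaEl×2, WaeL×2, Wael×2, waEL×2, waEl×2, waeL×2, wael×2
wwAaEeLl gametes: wAEL×2, wAEl×2, wAeL×2, wAel×2, waEL×2, waEl×2, waeL×2, wael×2
WwaaEeLl×wwAaEeLl grid (16·16=256): WwAaEELL=4 WwAaEELl=8 WwAaEEll=4 WwAaEeLL=8 WwAaEeLl=16 WwAaEell=8 WwAaeeLL=4 WwAaeeLl=8 WwAaeell=4 WwaaEELL=4 WwaaEELl=8 WwaaEEll=4 WwaaEeLL=8 WwaaEeLl=16 WwaaEell=8 WwaaeeLL=4 WwaaeeLl=8 Wwaaeell=4 wwAaEELL=4 wwAaEELl=8 wwAaEEll=4 wwAaEeLL=8 wwAaEeLl=16 wwAaEell=8 wwAaeeLL=4 wwAaeeLl=8 wwAaeell=4 wwaaEELL=4 wwaaEELl=8 wwaaEEll=4 wwaaEeLL=8 wwaaEeLl=16 wwaaEell=8 wwaaeeLL=4 wwaaeeLl=8 wwaaeell=4
WwAaEeLL hits 8/256; gcd=8; 8÷8/256÷8 = 1/32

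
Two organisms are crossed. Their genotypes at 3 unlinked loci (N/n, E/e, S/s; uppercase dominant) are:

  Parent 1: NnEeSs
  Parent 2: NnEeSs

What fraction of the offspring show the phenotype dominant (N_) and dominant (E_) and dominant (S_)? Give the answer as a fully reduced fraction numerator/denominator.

NnEeSs gametes: NES×1, NEs×1, NeS×1, Nes×1, nES×1, nEs×1, neS×1, nes×1
NnEeSs gametes: NES×1, NEs×1, NeS×1, Nes×1, nES×1, nEs×1, neS×1, nes×1
NnEeSs×NnEeSs grid (8·8=64): NNEESS=1 NNEESs=2 NNEEss=1 NNEeSS=2 NNEeSs=4 NNEess=2 NNeeSS=1 NNeeSs=2 NNeess=1 NnEESS=2 NnEESs=4 NnEEss=2 NnEeSS=4 NnEeSs=8 NnEess=4 NneeSS=2 NneeSs=4 Nneess=2 nnEESS=1 nnEESs=2 nnEEss=1 nnEeSS=2 nnEeSs=4 nnEess=2 nneeSS=1 nneeSs=2 nneess=1
N_ E_ S_ hits 27/64; gcd=1; 27÷1/64÷1 = 27/64

P(N_ E_ S_) = 27/64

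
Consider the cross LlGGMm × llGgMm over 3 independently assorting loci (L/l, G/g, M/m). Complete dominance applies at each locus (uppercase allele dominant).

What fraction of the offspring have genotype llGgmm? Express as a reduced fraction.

P(llGgmm) = 1/16

LlGGMm gametes: LGM×2, LGm×2, lGM×2, lGm×2
llGgMm gametes: lGM×2, lGm×2, lgM×2, lgm×2
LlGGMm×llGgMm grid (8·8=64): LlGGMM=4 LlGGMm=8 LlGGmm=4 LlGgMM=4 LlGgMm=8 LlGgmm=4 llGGMM=4 llGGMm=8 llGGmm=4 llGgMM=4 llGgMm=8 llGgmm=4
llGgmm hits 4/64; gcd=4; 4÷4/64÷4 = 1/16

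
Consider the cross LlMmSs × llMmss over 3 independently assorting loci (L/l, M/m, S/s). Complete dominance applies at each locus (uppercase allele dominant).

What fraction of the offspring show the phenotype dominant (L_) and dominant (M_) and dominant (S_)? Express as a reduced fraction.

LlMmSs gametes: LMS×1, LMs×1, LmS×1, Lms×1, lMS×1, lMs×1, lmS×1, lms×1
llMmss gametes: lMs×4, lms×4
LlMmSs×llMmss grid (8·8=64): LlMMSs=4 LlMMss=4 LlMmSs=8 LlMmss=8 LlmmSs=4 Llmmss=4 llMMSs=4 llMMss=4 llMmSs=8 llMmss=8 llmmSs=4 llmmss=4
L_ M_ S_ hits 12/64; gcd=4; 12÷4/64÷4 = 3/16

P(L_ M_ S_) = 3/16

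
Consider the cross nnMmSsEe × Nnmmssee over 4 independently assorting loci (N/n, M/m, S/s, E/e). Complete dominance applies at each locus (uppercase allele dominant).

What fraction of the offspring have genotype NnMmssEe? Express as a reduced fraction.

nnMmSsEe gametes: nMSE×2, nMSe×2, nMsE×2, nMse×2, nmSE×2, nmSe×2, nmsE×2, nmse×2
Nnmmssee gametes: Nmse×8, nmse×8
nnMmSsEe×Nnmmssee grid (16·16=256): NnMmSsEe=16 NnMmSsee=16 NnMmssEe=16 NnMmssee=16 NnmmSsEe=16 NnmmSsee=16 NnmmssEe=16 Nnmmssee=16 nnMmSsEe=16 nnMmSsee=16 nnMmssEe=16 nnMmssee=16 nnmmSsEe=16 nnmmSsee=16 nnmmssEe=16 nnmmssee=16
NnMmssEe hits 16/256; gcd=16; 16÷16/256÷16 = 1/16

P(NnMmssEe) = 1/16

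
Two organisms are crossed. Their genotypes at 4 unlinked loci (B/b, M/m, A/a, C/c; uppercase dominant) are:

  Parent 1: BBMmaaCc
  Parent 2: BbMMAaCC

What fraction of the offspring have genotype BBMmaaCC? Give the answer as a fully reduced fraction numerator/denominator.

BBMmaaCc gametes: BMaC×4, BMac×4, BmaC×4, Bmac×4
BbMMAaCC gametes: BMAC×4, BMaC×4, bMAC×4, bMaC×4
BBMmaaCc×BbMMAaCC grid (16·16=256): BBMMAaCC=16 BBMMAaCc=16 BBMMaaCC=16 BBMMaaCc=16 BBMmAaCC=16 BBMmAaCc=16 BBMmaaCC=16 BBMmaaCc=16 BbMMAaCC=16 BbMMAaCc=16 BbMMaaCC=16 BbMMaaCc=16 BbMmAaCC=16 BbMmAaCc=16 BbMmaaCC=16 BbMmaaCc=16
BBMmaaCC hits 16/256; gcd=16; 16÷16/256÷16 = 1/16

P(BBMmaaCC) = 1/16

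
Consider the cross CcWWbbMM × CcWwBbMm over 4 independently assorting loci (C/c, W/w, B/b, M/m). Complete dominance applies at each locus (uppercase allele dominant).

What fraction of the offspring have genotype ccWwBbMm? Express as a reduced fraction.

CcWWbbMM gametes: CWbM×8, cWbM×8
CcWwBbMm gametes: CWBM×1, CWBm×1, CWbM×1, CWbm×1, CwBM×1, CwBm×1, CwbM×1, Cwbm×1, cWBM×1, cWBm×1, cWbM×1, cWbm×1, cwBM×1, cwBm×1, cwbM×1, cwbm×1
CcWWbbMM×CcWwBbMm grid (16·16=256): CCWWBbMM=8 CCWWBbMm=8 CCWWbbMM=8 CCWWbbMm=8 CCWwBbMM=8 CCWwBbMm=8 CCWwbbMM=8 CCWwbbMm=8 CcWWBbMM=16 CcWWBbMm=16 CcWWbbMM=16 CcWWbbMm=16 CcWwBbMM=16 CcWwBbMm=16 CcWwbbMM=16 CcWwbbMm=16 ccWWBbMM=8 ccWWBbMm=8 ccWWbbMM=8 ccWWbbMm=8 ccWwBbMM=8 ccWwBbMm=8 ccWwbbMM=8 ccWwbbMm=8
ccWwBbMm hits 8/256; gcd=8; 8÷8/256÷8 = 1/32

P(ccWwBbMm) = 1/32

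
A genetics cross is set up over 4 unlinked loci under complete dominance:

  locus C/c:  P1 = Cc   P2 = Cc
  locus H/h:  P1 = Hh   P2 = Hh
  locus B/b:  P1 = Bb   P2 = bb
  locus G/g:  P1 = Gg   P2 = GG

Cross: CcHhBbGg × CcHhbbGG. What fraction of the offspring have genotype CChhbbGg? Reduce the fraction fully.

CcHhBbGg gametes: CHBG×1, CHBg×1, CHbG×1, CHbg×1, ChBG×1, ChBg×1, ChbG×1, Chbg×1, cHBG×1, cHBg×1, cHbG×1, cHbg×1, chBG×1, chBg×1, chbG×1, chbg×1
CcHhbbGG gametes: CHbG×4, ChbG×4, cHbG×4, chbG×4
CcHhBbGg×CcHhbbGG grid (16·16=256): CCHHBbGG=4 CCHHBbGg=4 CCHHbbGG=4 CCHHbbGg=4 CCHhBbGG=8 CCHhBbGg=8 CCHhbbGG=8 CCHhbbGg=8 CChhBbGG=4 CChhBbGg=4 CChhbbGG=4 CChhbbGg=4 CcHHBbGG=8 CcHHBbGg=8 CcHHbbGG=8 CcHHbbGg=8 CcHhBbGG=16 CcHhBbGg=16 CcHhbbGG=16 CcHhbbGg=16 CchhBbGG=8 CchhBbGg=8 CchhbbGG=8 CchhbbGg=8 ccHHBbGG=4 ccHHBbGg=4 ccHHbbGG=4 ccHHbbGg=4 ccHhBbGG=8 ccHhBbGg=8 ccHhbbGG=8 ccHhbbGg=8 cchhBbGG=4 cchhBbGg=4 cchhbbGG=4 cchhbbGg=4
CChhbbGg hits 4/256; gcd=4; 4÷4/256÷4 = 1/64

P(CChhbbGg) = 1/64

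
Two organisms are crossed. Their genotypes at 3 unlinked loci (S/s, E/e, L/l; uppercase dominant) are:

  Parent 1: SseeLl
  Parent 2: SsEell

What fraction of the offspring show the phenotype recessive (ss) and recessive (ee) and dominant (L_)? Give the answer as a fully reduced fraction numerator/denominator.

SseeLl gametes: SeL×2, Sel×2, seL×2, sel×2
SsEell gametes: SEl×2, Sel×2, sEl×2, sel×2
SseeLl×SsEell grid (8·8=64): SSEeLl=4 SSEell=4 SSeeLl=4 SSeell=4 SsEeLl=8 SsEell=8 SseeLl=8 Sseell=8 ssEeLl=4 ssEell=4 sseeLl=4 sseell=4
ss ee L_ hits 4/64; gcd=4; 4÷4/64÷4 = 1/16

P(ss ee L_) = 1/16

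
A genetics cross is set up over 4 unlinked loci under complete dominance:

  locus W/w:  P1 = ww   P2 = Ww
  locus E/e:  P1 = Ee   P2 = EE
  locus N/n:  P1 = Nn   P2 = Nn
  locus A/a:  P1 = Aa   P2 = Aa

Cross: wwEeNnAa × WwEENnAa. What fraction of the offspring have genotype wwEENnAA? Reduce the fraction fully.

P(wwEENnAA) = 1/32

wwEeNnAa gametes: wENA×2, wENa×2, wEnA×2, wEna×2, weNA×2, weNa×2, wenA×2, wena×2
WwEENnAa gametes: WENA×2, WENa×2, WEnA×2, WEna×2, wENA×2, wENa×2, wEnA×2, wEna×2
wwEeNnAa×WwEENnAa grid (16·16=256): WwEENNAA=4 WwEENNAa=8 WwEENNaa=4 WwEENnAA=8 WwEENnAa=16 WwEENnaa=8 WwEEnnAA=4 WwEEnnAa=8 WwEEnnaa=4 WwEeNNAA=4 WwEeNNAa=8 WwEeNNaa=4 WwEeNnAA=8 WwEeNnAa=16 WwEeNnaa=8 WwEennAA=4 WwEennAa=8 WwEennaa=4 wwEENNAA=4 wwEENNAa=8 wwEENNaa=4 wwEENnAA=8 wwEENnAa=16 wwEENnaa=8 wwEEnnAA=4 wwEEnnAa=8 wwEEnnaa=4 wwEeNNAA=4 wwEeNNAa=8 wwEeNNaa=4 wwEeNnAA=8 wwEeNnAa=16 wwEeNnaa=8 wwEennAA=4 wwEennAa=8 wwEennaa=4
wwEENnAA hits 8/256; gcd=8; 8÷8/256÷8 = 1/32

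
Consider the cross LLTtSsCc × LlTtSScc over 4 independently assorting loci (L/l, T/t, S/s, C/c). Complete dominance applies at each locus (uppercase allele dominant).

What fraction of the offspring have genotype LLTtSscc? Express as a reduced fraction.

LLTtSsCc gametes: LTSC×2, LTSc×2, LTsC×2, LTsc×2, LtSC×2, LtSc×2, LtsC×2, Ltsc×2
LlTtSScc gametes: LTSc×4, LtSc×4, lTSc×4, ltSc×4
LLTtSsCc×LlTtSScc grid (16·16=256): LLTTSSCc=8 LLTTSScc=8 LLTTSsCc=8 LLTTSscc=8 LLTtSSCc=16 LLTtSScc=16 LLTtSsCc=16 LLTtSscc=16 LLttSSCc=8 LLttSScc=8 LLttSsCc=8 LLttSscc=8 LlTTSSCc=8 LlTTSScc=8 LlTTSsCc=8 LlTTSscc=8 LlTtSSCc=16 LlTtSScc=16 LlTtSsCc=16 LlTtSscc=16 LlttSSCc=8 LlttSScc=8 LlttSsCc=8 LlttSscc=8
LLTtSscc hits 16/256; gcd=16; 16÷16/256÷16 = 1/16

P(LLTtSscc) = 1/16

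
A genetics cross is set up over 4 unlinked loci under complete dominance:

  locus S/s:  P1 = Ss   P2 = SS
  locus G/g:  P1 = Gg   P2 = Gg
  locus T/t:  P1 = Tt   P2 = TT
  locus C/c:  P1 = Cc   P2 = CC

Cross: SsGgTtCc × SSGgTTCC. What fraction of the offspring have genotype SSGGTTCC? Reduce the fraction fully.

P(SSGGTTCC) = 1/32

SsGgTtCc gametes: SGTC×1, SGTc×1, SGtC×1, SGtc×1, SgTC×1, SgTc×1, SgtC×1, Sgtc×1, sGTC×1, sGTc×1, sGtC×1, sGtc×1, sgTC×1, sgTc×1, sgtC×1, sgtc×1
SSGgTTCC gametes: SGTC×8, SgTC×8
SsGgTtCc×SSGgTTCC grid (16·16=256): SSGGTTCC=8 SSGGTTCc=8 SSGGTtCC=8 SSGGTtCc=8 SSGgTTCC=16 SSGgTTCc=16 SSGgTtCC=16 SSGgTtCc=16 SSggTTCC=8 SSggTTCc=8 SSggTtCC=8 SSggTtCc=8 SsGGTTCC=8 SsGGTTCc=8 SsGGTtCC=8 SsGGTtCc=8 SsGgTTCC=16 SsGgTTCc=16 SsGgTtCC=16 SsGgTtCc=16 SsggTTCC=8 SsggTTCc=8 SsggTtCC=8 SsggTtCc=8
SSGGTTCC hits 8/256; gcd=8; 8÷8/256÷8 = 1/32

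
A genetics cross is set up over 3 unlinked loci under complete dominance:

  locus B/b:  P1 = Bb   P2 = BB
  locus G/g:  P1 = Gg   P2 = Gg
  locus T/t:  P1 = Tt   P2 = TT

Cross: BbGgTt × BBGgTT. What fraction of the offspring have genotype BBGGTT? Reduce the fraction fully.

P(BBGGTT) = 1/16

BbGgTt gametes: BGT×1, BGt×1, BgT×1, Bgt×1, bGT×1, bGt×1, bgT×1, bgt×1
BBGgTT gametes: BGT×4, BgT×4
BbGgTt×BBGgTT grid (8·8=64): BBGGTT=4 BBGGTt=4 BBGgTT=8 BBGgTt=8 BBggTT=4 BBggTt=4 BbGGTT=4 BbGGTt=4 BbGgTT=8 BbGgTt=8 BbggTT=4 BbggTt=4
BBGGTT hits 4/64; gcd=4; 4÷4/64÷4 = 1/16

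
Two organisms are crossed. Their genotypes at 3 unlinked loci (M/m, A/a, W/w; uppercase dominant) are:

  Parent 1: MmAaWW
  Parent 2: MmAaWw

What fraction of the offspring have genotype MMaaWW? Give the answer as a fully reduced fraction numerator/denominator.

P(MMaaWW) = 1/32

MmAaWW gametes: MAW×2, MaW×2, mAW×2, maW×2
MmAaWw gametes: MAW×1, MAw×1, MaW×1, Maw×1, mAW×1, mAw×1, maW×1, maw×1
MmAaWW×MmAaWw grid (8·8=64): MMAAWW=2 MMAAWw=2 MMAaWW=4 MMAaWw=4 MMaaWW=2 MMaaWw=2 MmAAWW=4 MmAAWw=4 MmAaWW=8 MmAaWw=8 MmaaWW=4 MmaaWw=4 mmAAWW=2 mmAAWw=2 mmAaWW=4 mmAaWw=4 mmaaWW=2 mmaaWw=2
MMaaWW hits 2/64; gcd=2; 2÷2/64÷2 = 1/32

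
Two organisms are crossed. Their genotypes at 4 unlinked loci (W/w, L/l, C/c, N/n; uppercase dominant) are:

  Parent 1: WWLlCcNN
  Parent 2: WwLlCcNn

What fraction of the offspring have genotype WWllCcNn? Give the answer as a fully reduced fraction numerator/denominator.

WWLlCcNN gametes: WLCN×4, WLcN×4, WlCN×4, WlcN×4
WwLlCcNn gametes: WLCN×1, WLCn×1, WLcN×1, WLcn×1, WlCN×1, WlCn×1, WlcN×1, Wlcn×1, wLCN×1, wLCn×1, wLcN×1, wLcn×1, wlCN×1, wlCn×1, wlcN×1, wlcn×1
WWLlCcNN×WwLlCcNn grid (16·16=256): WWLLCCNN=4 WWLLCCNn=4 WWLLCcNN=8 WWLLCcNn=8 WWLLccNN=4 WWLLccNn=4 WWLlCCNN=8 WWLlCCNn=8 WWLlCcNN=16 WWLlCcNn=16 WWLlccNN=8 WWLlccNn=8 WWllCCNN=4 WWllCCNn=4 WWllCcNN=8 WWllCcNn=8 WWllccNN=4 WWllccNn=4 WwLLCCNN=4 WwLLCCNn=4 WwLLCcNN=8 WwLLCcNn=8 WwLLccNN=4 WwLLccNn=4 WwLlCCNN=8 WwLlCCNn=8 WwLlCcNN=16 WwLlCcNn=16 WwLlccNN=8 WwLlccNn=8 WwllCCNN=4 WwllCCNn=4 WwllCcNN=8 WwllCcNn=8 WwllccNN=4 WwllccNn=4
WWllCcNn hits 8/256; gcd=8; 8÷8/256÷8 = 1/32

P(WWllCcNn) = 1/32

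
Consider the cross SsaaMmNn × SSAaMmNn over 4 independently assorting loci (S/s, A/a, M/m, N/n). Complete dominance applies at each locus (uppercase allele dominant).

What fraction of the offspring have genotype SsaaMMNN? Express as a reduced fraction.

P(SsaaMMNN) = 1/64

SsaaMmNn gametes: SaMN×2, SaMn×2, SamN×2, Samn×2, saMN×2, saMn×2, samN×2, samn×2
SSAaMmNn gametes: SAMN×2, SAMn×2, SAmN×2, SAmn×2, SaMN×2, SaMn×2, SamN×2, Samn×2
SsaaMmNn×SSAaMmNn grid (16·16=256): SSAaMMNN=4 SSAaMMNn=8 SSAaMMnn=4 SSAaMmNN=8 SSAaMmNn=16 SSAaMmnn=8 SSAammNN=4 SSAammNn=8 SSAammnn=4 SSaaMMNN=4 SSaaMMNn=8 SSaaMMnn=4 SSaaMmNN=8 SSaaMmNn=16 SSaaMmnn=8 SSaammNN=4 SSaammNn=8 SSaammnn=4 SsAaMMNN=4 SsAaMMNn=8 SsAaMMnn=4 SsAaMmNN=8 SsAaMmNn=16 SsAaMmnn=8 SsAammNN=4 SsAammNn=8 SsAammnn=4 SsaaMMNN=4 SsaaMMNn=8 SsaaMMnn=4 SsaaMmNN=8 SsaaMmNn=16 SsaaMmnn=8 SsaammNN=4 SsaammNn=8 Ssaammnn=4
SsaaMMNN hits 4/256; gcd=4; 4÷4/256÷4 = 1/64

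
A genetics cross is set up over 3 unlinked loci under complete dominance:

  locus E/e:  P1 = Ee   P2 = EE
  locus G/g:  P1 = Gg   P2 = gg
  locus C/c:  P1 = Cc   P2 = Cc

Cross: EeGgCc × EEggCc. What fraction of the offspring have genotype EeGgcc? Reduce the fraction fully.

EeGgCc gametes: EGC×1, EGc×1, EgC×1, Egc×1, eGC×1, eGc×1, egC×1, egc×1
EEggCc gametes: EgC×4, Egc×4
EeGgCc×EEggCc grid (8·8=64): EEGgCC=4 EEGgCc=8 EEGgcc=4 EEggCC=4 EEggCc=8 EEggcc=4 EeGgCC=4 EeGgCc=8 EeGgcc=4 EeggCC=4 EeggCc=8 Eeggcc=4
EeGgcc hits 4/64; gcd=4; 4÷4/64÷4 = 1/16

P(EeGgcc) = 1/16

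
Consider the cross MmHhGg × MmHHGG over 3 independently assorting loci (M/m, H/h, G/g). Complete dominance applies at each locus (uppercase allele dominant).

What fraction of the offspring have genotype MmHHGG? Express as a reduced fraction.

P(MmHHGG) = 1/8

MmHhGg gametes: MHG×1, MHg×1, MhG×1, Mhg×1, mHG×1, mHg×1, mhG×1, mhg×1
MmHHGG gametes: MHG×4, mHG×4
MmHhGg×MmHHGG grid (8·8=64): MMHHGG=4 MMHHGg=4 MMHhGG=4 MMHhGg=4 MmHHGG=8 MmHHGg=8 MmHhGG=8 MmHhGg=8 mmHHGG=4 mmHHGg=4 mmHhGG=4 mmHhGg=4
MmHHGG hits 8/64; gcd=8; 8÷8/64÷8 = 1/8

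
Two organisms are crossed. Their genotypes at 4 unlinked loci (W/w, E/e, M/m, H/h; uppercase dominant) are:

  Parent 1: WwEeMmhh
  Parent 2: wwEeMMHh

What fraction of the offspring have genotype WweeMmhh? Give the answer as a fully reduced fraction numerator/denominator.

P(WweeMmhh) = 1/32

WwEeMmhh gametes: WEMh×2, WEmh×2, WeMh×2, Wemh×2, wEMh×2, wEmh×2, weMh×2, wemh×2
wwEeMMHh gametes: wEMH×4, wEMh×4, weMH×4, weMh×4
WwEeMmhh×wwEeMMHh grid (16·16=256): WwEEMMHh=8 WwEEMMhh=8 WwEEMmHh=8 WwEEMmhh=8 WwEeMMHh=16 WwEeMMhh=16 WwEeMmHh=16 WwEeMmhh=16 WweeMMHh=8 WweeMMhh=8 WweeMmHh=8 WweeMmhh=8 wwEEMMHh=8 wwEEMMhh=8 wwEEMmHh=8 wwEEMmhh=8 wwEeMMHh=16 wwEeMMhh=16 wwEeMmHh=16 wwEeMmhh=16 wweeMMHh=8 wweeMMhh=8 wweeMmHh=8 wweeMmhh=8
WweeMmhh hits 8/256; gcd=8; 8÷8/256÷8 = 1/32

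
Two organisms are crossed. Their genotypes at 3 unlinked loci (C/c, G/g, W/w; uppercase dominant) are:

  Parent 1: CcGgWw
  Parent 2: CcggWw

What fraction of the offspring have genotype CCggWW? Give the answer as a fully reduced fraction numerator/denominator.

P(CCggWW) = 1/32

CcGgWw gametes: CGW×1, CGw×1, CgW×1, Cgw×1, cGW×1, cGw×1, cgW×1, cgw×1
CcggWw gametes: CgW×2, Cgw×2, cgW×2, cgw×2
CcGgWw×CcggWw grid (8·8=64): CCGgWW=2 CCGgWw=4 CCGgww=2 CCggWW=2 CCggWw=4 CCggww=2 CcGgWW=4 CcGgWw=8 CcGgww=4 CcggWW=4 CcggWw=8 Ccggww=4 ccGgWW=2 ccGgWw=4 ccGgww=2 ccggWW=2 ccggWw=4 ccggww=2
CCggWW hits 2/64; gcd=2; 2÷2/64÷2 = 1/32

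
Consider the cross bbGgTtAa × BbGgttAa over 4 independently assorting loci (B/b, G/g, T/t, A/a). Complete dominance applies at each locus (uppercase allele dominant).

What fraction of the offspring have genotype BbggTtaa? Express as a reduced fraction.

bbGgTtAa gametes: bGTA×2, bGTa×2, bGtA×2, bGta×2, bgTA×2, bgTa×2, bgtA×2, bgta×2
BbGgttAa gametes: BGtA×2, BGta×2, BgtA×2, Bgta×2, bGtA×2, bGta×2, bgtA×2, bgta×2
bbGgTtAa×BbGgttAa grid (16·16=256): BbGGTtAA=4 BbGGTtAa=8 BbGGTtaa=4 BbGGttAA=4 BbGGttAa=8 BbGGttaa=4 BbGgTtAA=8 BbGgTtAa=16 BbGgTtaa=8 BbGgttAA=8 BbGgttAa=16 BbGgttaa=8 BbggTtAA=4 BbggTtAa=8 BbggTtaa=4 BbggttAA=4 BbggttAa=8 Bbggttaa=4 bbGGTtAA=4 bbGGTtAa=8 bbGGTtaa=4 bbGGttAA=4 bbGGttAa=8 bbGGttaa=4 bbGgTtAA=8 bbGgTtAa=16 bbGgTtaa=8 bbGgttAA=8 bbGgttAa=16 bbGgttaa=8 bbggTtAA=4 bbggTtAa=8 bbggTtaa=4 bbggttAA=4 bbggttAa=8 bbggttaa=4
BbggTtaa hits 4/256; gcd=4; 4÷4/256÷4 = 1/64

P(BbggTtaa) = 1/64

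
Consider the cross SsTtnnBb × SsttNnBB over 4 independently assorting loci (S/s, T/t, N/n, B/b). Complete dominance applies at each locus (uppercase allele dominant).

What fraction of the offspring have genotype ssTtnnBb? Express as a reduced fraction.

P(ssTtnnBb) = 1/32

SsTtnnBb gametes: STnB×2, STnb×2, StnB×2, Stnb×2, sTnB×2, sTnb×2, stnB×2, stnb×2
SsttNnBB gametes: StNB×4, StnB×4, stNB×4, stnB×4
SsTtnnBb×SsttNnBB grid (16·16=256): SSTtNnBB=8 SSTtNnBb=8 SSTtnnBB=8 SSTtnnBb=8 SSttNnBB=8 SSttNnBb=8 SSttnnBB=8 SSttnnBb=8 SsTtNnBB=16 SsTtNnBb=16 SsTtnnBB=16 SsTtnnBb=16 SsttNnBB=16 SsttNnBb=16 SsttnnBB=16 SsttnnBb=16 ssTtNnBB=8 ssTtNnBb=8 ssTtnnBB=8 ssTtnnBb=8 ssttNnBB=8 ssttNnBb=8 ssttnnBB=8 ssttnnBb=8
ssTtnnBb hits 8/256; gcd=8; 8÷8/256÷8 = 1/32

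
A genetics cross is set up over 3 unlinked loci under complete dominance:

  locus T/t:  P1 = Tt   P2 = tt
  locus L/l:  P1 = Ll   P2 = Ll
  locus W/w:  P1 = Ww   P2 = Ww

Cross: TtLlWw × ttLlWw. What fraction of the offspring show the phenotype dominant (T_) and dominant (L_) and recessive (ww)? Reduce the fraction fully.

P(T_ L_ ww) = 3/32

TtLlWw gametes: TLW×1, TLw×1, TlW×1, Tlw×1, tLW×1, tLw×1, tlW×1, tlw×1
ttLlWw gametes: tLW×2, tLw×2, tlW×2, tlw×2
TtLlWw×ttLlWw grid (8·8=64): TtLLWW=2 TtLLWw=4 TtLLww=2 TtLlWW=4 TtLlWw=8 TtLlww=4 TtllWW=2 TtllWw=4 Ttllww=2 ttLLWW=2 ttLLWw=4 ttLLww=2 ttLlWW=4 ttLlWw=8 ttLlww=4 ttllWW=2 ttllWw=4 ttllww=2
T_ L_ ww hits 6/64; gcd=2; 6÷2/64÷2 = 3/32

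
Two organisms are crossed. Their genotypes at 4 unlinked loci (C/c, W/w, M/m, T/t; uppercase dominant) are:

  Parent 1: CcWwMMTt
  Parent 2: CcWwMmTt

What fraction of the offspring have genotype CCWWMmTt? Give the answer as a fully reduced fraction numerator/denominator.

P(CCWWMmTt) = 1/64

CcWwMMTt gametes: CWMT×2, CWMt×2, CwMT×2, CwMt×2, cWMT×2, cWMt×2, cwMT×2, cwMt×2
CcWwMmTt gametes: CWMT×1, CWMt×1, CWmT×1, CWmt×1, CwMT×1, CwMt×1, CwmT×1, Cwmt×1, cWMT×1, cWMt×1, cWmT×1, cWmt×1, cwMT×1, cwMt×1, cwmT×1, cwmt×1
CcWwMMTt×CcWwMmTt grid (16·16=256): CCWWMMTT=2 CCWWMMTt=4 CCWWMMtt=2 CCWWMmTT=2 CCWWMmTt=4 CCWWMmtt=2 CCWwMMTT=4 CCWwMMTt=8 CCWwMMtt=4 CCWwMmTT=4 CCWwMmTt=8 CCWwMmtt=4 CCwwMMTT=2 CCwwMMTt=4 CCwwMMtt=2 CCwwMmTT=2 CCwwMmTt=4 CCwwMmtt=2 CcWWMMTT=4 CcWWMMTt=8 CcWWMMtt=4 CcWWMmTT=4 CcWWMmTt=8 CcWWMmtt=4 CcWwMMTT=8 CcWwMMTt=16 CcWwMMtt=8 CcWwMmTT=8 CcWwMmTt=16 CcWwMmtt=8 CcwwMMTT=4 CcwwMMTt=8 CcwwMMtt=4 CcwwMmTT=4 CcwwMmTt=8 CcwwMmtt=4 ccWWMMTT=2 ccWWMMTt=4 ccWWMMtt=2 ccWWMmTT=2 ccWWMmTt=4 ccWWMmtt=2 ccWwMMTT=4 ccWwMMTt=8 ccWwMMtt=4 ccWwMmTT=4 ccWwMmTt=8 ccWwMmtt=4 ccwwMMTT=2 ccwwMMTt=4 ccwwMMtt=2 ccwwMmTT=2 ccwwMmTt=4 ccwwMmtt=2
CCWWMmTt hits 4/256; gcd=4; 4÷4/256÷4 = 1/64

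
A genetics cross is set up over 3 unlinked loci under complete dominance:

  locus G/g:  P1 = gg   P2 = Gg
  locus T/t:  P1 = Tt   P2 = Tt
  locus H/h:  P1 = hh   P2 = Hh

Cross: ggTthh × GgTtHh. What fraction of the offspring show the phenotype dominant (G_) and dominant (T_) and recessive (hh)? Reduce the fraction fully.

ggTthh gametes: gTh×4, gth×4
GgTtHh gametes: GTH×1, GTh×1, GtH×1, Gth×1, gTH×1, gTh×1, gtH×1, gth×1
ggTthh×GgTtHh grid (8·8=64): GgTTHh=4 GgTThh=4 GgTtHh=8 GgTthh=8 GgttHh=4 Ggtthh=4 ggTTHh=4 ggTThh=4 ggTtHh=8 ggTthh=8 ggttHh=4 ggtthh=4
G_ T_ hh hits 12/64; gcd=4; 12÷4/64÷4 = 3/16

P(G_ T_ hh) = 3/16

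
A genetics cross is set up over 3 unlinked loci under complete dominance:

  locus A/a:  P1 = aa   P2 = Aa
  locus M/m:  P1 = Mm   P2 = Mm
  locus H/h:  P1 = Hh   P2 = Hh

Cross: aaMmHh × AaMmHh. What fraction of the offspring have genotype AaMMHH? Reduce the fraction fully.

P(AaMMHH) = 1/32

aaMmHh gametes: aMH×2, aMh×2, amH×2, amh×2
AaMmHh gametes: AMH×1, AMh×1, AmH×1, Amh×1, aMH×1, aMh×1, amH×1, amh×1
aaMmHh×AaMmHh grid (8·8=64): AaMMHH=2 AaMMHh=4 AaMMhh=2 AaMmHH=4 AaMmHh=8 AaMmhh=4 AammHH=2 AammHh=4 Aammhh=2 aaMMHH=2 aaMMHh=4 aaMMhh=2 aaMmHH=4 aaMmHh=8 aaMmhh=4 aammHH=2 aammHh=4 aammhh=2
AaMMHH hits 2/64; gcd=2; 2÷2/64÷2 = 1/32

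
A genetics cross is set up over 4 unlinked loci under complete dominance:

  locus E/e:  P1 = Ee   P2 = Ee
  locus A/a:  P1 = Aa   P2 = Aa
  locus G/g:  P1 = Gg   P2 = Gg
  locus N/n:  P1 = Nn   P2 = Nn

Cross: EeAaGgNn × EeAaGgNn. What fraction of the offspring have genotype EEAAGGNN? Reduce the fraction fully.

EeAaGgNn gametes: EAGN×1, EAGn×1, EAgN×1, EAgn×1, EaGN×1, EaGn×1, EagN×1, Eagn×1, eAGN×1, eAGn×1, eAgN×1, eAgn×1, eaGN×1, eaGn×1, eagN×1, eagn×1
EeAaGgNn gametes: EAGN×1, EAGn×1, EAgN×1, EAgn×1, EaGN×1, EaGn×1, EagN×1, Eagn×1, eAGN×1, eAGn×1, eAgN×1, eAgn×1, eaGN×1, eaGn×1, eagN×1, eagn×1
EeAaGgNn×EeAaGgNn grid (16·16=256): EEAAGGNN=1 EEAAGGNn=2 EEAAGGnn=1 EEAAGgNN=2 EEAAGgNn=4 EEAAGgnn=2 EEAAggNN=1 EEAAggNn=2 EEAAggnn=1 EEAaGGNN=2 EEAaGGNn=4 EEAaGGnn=2 EEAaGgNN=4 EEAaGgNn=8 EEAaGgnn=4 EEAaggNN=2 EEAaggNn=4 EEAaggnn=2 EEaaGGNN=1 EEaaGGNn=2 EEaaGGnn=1 EEaaGgNN=2 EEaaGgNn=4 EEaaGgnn=2 EEaaggNN=1 EEaaggNn=2 EEaaggnn=1 EeAAGGNN=2 EeAAGGNn=4 EeAAGGnn=2 EeAAGgNN=4 EeAAGgNn=8 EeAAGgnn=4 EeAAggNN=2 EeAAggNn=4 EeAAggnn=2 EeAaGGNN=4 EeAaGGNn=8 EeAaGGnn=4 EeAaGgNN=8 EeAaGgNn=16 EeAaGgnn=8 EeAaggNN=4 EeAaggNn=8 EeAaggnn=4 EeaaGGNN=2 EeaaGGNn=4 EeaaGGnn=2 EeaaGgNN=4 EeaaGgNn=8 EeaaGgnn=4 EeaaggNN=2 EeaaggNn=4 Eeaaggnn=2 eeAAGGNN=1 eeAAGGNn=2 eeAAGGnn=1 eeAAGgNN=2 eeAAGgNn=4 eeAAGgnn=2 eeAAggNN=1 eeAAggNn=2 eeAAggnn=1 eeAaGGNN=2 eeAaGGNn=4 eeAaGGnn=2 eeAaGgNN=4 eeAaGgNn=8 eeAaGgnn=4 eeAaggNN=2 eeAaggNn=4 eeAaggnn=2 eeaaGGNN=1 eeaaGGNn=2 eeaaGGnn=1 eeaaGgNN=2 eeaaGgNn=4 eeaaGgnn=2 eeaaggNN=1 eeaaggNn=2 eeaaggnn=1
EEAAGGNN hits 1/256; gcd=1; 1÷1/256÷1 = 1/256

P(EEAAGGNN) = 1/256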